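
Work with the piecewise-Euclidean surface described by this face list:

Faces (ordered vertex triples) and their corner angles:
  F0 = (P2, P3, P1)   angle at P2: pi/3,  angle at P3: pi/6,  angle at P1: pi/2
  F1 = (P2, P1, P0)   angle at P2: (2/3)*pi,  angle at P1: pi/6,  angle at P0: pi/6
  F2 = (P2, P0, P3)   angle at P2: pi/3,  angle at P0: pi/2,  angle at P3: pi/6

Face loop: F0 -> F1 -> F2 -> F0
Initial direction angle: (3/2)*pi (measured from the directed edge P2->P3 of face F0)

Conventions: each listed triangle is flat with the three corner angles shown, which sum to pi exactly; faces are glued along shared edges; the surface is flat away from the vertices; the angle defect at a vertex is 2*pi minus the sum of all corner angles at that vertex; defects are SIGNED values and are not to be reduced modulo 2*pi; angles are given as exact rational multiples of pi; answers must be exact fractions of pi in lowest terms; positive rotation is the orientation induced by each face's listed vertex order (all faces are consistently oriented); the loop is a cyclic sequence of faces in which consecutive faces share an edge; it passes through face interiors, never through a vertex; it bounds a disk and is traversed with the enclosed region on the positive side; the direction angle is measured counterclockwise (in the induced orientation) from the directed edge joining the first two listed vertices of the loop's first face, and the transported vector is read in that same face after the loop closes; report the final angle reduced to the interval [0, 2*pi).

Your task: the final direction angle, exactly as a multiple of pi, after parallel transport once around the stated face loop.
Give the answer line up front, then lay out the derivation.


Answer: final direction angle = pi/6

enclosed vertex P2: corner angles sum to (4/3)*pi, defect = 2*pi - (4/3)*pi = (2/3)*pi
the final direction is the initial angle plus the enclosed defects, taken mod 2*pi in the induced orientation
final angle = (3/2)*pi + (2/3)*pi = pi/6 (mod 2*pi)


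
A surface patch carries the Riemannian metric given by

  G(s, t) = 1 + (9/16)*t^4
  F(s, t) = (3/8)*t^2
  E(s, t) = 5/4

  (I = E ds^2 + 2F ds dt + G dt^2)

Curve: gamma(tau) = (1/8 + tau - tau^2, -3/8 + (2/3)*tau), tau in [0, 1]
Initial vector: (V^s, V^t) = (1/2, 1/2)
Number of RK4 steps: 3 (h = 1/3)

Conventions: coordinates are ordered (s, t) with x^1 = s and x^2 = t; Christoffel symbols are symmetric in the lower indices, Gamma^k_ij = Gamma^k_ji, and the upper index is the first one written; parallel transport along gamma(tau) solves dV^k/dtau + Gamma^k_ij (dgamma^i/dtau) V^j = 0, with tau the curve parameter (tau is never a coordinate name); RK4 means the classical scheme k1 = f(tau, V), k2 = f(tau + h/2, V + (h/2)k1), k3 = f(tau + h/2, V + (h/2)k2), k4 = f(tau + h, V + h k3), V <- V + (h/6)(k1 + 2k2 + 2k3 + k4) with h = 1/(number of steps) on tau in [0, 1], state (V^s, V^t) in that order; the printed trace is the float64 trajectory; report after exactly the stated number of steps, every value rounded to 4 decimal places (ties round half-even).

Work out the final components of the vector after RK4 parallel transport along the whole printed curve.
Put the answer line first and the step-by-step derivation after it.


Answer: V^s = 0.5083, V^t = 0.5014

gamma'(tau) = (1 - 2*tau, 2/3); f(tau, V)^k = -Gamma^k_ij(gamma(tau)) gamma'^i(tau) V^j; h = 1/3; intermediate values shown to 6 dp
curve data and Christoffel symbols at the stage parameters:
  tau = 0.000000: gamma = (0.125000, -0.375000), gamma' = (1.000000, 0.666667); Gamma_sss = 0.000000, Gamma_sst = 0.000000, Gamma_stt = -0.223015, Gamma_tss = 0.000000, Gamma_tst = 0.000000, Gamma_ttt = -0.047042
  tau = 0.166667: gamma = (0.263889, -0.263889), gamma' = (0.666667, 0.666667); Gamma_sss = 0.000000, Gamma_sst = 0.000000, Gamma_stt = -0.157989, Gamma_tss = 0.000000, Gamma_tst = 0.000000, Gamma_ttt = -0.016503
  tau = 0.333333: gamma = (0.347222, -0.152778), gamma' = (0.333333, 0.666667); Gamma_sss = 0.000000, Gamma_sst = 0.000000, Gamma_stt = -0.091644, Gamma_tss = 0.000000, Gamma_tst = 0.000000, Gamma_ttt = -0.003209
  tau = 0.500000: gamma = (0.375000, -0.041667), gamma' = (0.000000, 0.666667); Gamma_sss = 0.000000, Gamma_sst = 0.000000, Gamma_stt = -0.025000, Gamma_tss = 0.000000, Gamma_tst = 0.000000, Gamma_ttt = -0.000065
  tau = 0.666667: gamma = (0.347222, 0.069444), gamma' = (-0.333333, 0.666667); Gamma_sss = 0.000000, Gamma_sst = 0.000000, Gamma_stt = 0.041666, Gamma_tss = 0.000000, Gamma_tst = 0.000000, Gamma_ttt = 0.000301
  tau = 0.833333: gamma = (0.263889, 0.180556), gamma' = (-0.666667, 0.666667); Gamma_sss = 0.000000, Gamma_sst = 0.000000, Gamma_stt = 0.108282, Gamma_tss = 0.000000, Gamma_tst = 0.000000, Gamma_ttt = 0.005295
  tau = 1.000000: gamma = (0.125000, 0.291667), gamma' = (-1.000000, 0.666667); Gamma_sss = 0.000000, Gamma_sst = 0.000000, Gamma_stt = 0.174432, Gamma_tss = 0.000000, Gamma_tst = 0.000000, Gamma_ttt = 0.022258
step 0: V^s = 0.5000, V^t = 0.5000
step 1: k1 = (0.074338, 0.015681), k2 = (0.052938, 0.005530), k3 = (0.052760, 0.005511), k4 = (0.030660, 0.001073); V <- V + (h/6)(k1 + 2k2 + 2k3 + k4): V^s = 0.5176, V^t = 0.5022
step 2: k1 = (0.030680, 0.001074), k2 = (0.008372, 0.000022), k3 = (0.008369, 0.000022), k4 = (-0.013949, -0.000101); V <- V + (h/6)(k1 + 2k2 + 2k3 + k4): V^s = 0.5204, V^t = 0.5022
step 3: k1 = (-0.013950, -0.000101), k2 = (-0.036253, -0.001773), k3 = (-0.036233, -0.001772), k4 = (-0.058333, -0.007444); V <- V + (h/6)(k1 + 2k2 + 2k3 + k4): V^s = 0.5083, V^t = 0.5014


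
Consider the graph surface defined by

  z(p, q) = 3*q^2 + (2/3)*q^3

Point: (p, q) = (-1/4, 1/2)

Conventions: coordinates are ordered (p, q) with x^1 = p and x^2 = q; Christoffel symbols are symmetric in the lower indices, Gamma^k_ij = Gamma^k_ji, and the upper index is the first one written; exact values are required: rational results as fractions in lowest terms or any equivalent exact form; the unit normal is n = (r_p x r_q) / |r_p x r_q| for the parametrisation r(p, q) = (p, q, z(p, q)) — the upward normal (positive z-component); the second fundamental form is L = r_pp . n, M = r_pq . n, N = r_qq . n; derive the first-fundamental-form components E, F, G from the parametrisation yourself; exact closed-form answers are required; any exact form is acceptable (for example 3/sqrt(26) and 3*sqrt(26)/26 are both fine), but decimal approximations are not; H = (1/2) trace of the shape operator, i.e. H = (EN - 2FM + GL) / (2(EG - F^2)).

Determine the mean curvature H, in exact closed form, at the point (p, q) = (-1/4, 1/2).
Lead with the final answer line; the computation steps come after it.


Answer: H = 32*sqrt(53)/2809

z_p = 0, z_q = 7/2, z_pp = 0, z_pq = 0, z_qq = 8
E = 1, F = 0, G = 53/4; answer radicand W^2 = 53/4
unnormalised second-form numerators: l = 0, m = 0, n = 8; L = l/sqrt(53/4), and similarly M = m/sqrt(W^2), N = n/sqrt(W^2)
H = (E*n - 2*F*m + G*l) / (2*(EG - F^2)*sqrt(W^2)); E*n - 2*F*m + G*l = 8, EG - F^2 = 53/4, so H = (16/53)/sqrt(53/4)


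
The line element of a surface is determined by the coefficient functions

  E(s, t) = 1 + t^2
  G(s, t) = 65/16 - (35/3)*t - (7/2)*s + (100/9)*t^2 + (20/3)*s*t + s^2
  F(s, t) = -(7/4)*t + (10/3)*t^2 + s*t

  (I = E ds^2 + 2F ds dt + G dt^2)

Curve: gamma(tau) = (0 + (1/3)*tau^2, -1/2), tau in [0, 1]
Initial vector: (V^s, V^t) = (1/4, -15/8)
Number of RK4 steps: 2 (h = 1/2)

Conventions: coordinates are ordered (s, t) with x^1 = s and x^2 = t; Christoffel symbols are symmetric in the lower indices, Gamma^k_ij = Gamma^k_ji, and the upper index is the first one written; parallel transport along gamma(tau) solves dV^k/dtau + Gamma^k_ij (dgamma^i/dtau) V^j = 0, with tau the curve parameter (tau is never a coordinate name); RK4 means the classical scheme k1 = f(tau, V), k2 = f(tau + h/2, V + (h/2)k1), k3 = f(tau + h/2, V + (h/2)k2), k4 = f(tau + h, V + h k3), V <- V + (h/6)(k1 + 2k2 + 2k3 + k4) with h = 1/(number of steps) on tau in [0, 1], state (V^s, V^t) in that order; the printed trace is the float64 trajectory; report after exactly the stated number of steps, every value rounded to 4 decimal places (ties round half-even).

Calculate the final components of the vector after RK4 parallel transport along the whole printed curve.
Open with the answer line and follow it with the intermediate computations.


Answer: V^s = 0.2222, V^t = -2.0552

gamma'(tau) = ((2/3)*tau, 0); f(tau, V)^k = -Gamma^k_ij(gamma(tau)) gamma'^i(tau) V^j; h = 1/2; intermediate values shown to 6 dp
curve data and Christoffel symbols at the stage parameters:
  tau = 0.000000: gamma = (0.000000, -0.500000), gamma' = (0.000000, 0.000000); Gamma_sss = 0.000000, Gamma_sst = -0.038689, Gamma_stt = -0.128963, Gamma_tss = 0.000000, Gamma_tst = -0.264374, Gamma_ttt = -0.881247
  tau = 0.250000: gamma = (0.020833, -0.500000), gamma' = (0.166667, 0.000000); Gamma_sss = 0.000000, Gamma_sst = -0.039118, Gamma_stt = -0.130395, Gamma_tss = 0.000000, Gamma_tst = -0.265680, Gamma_ttt = -0.885599
  tau = 0.500000: gamma = (0.083333, -0.500000), gamma' = (0.333333, 0.000000); Gamma_sss = 0.000000, Gamma_sst = -0.040449, Gamma_stt = -0.134831, Gamma_tss = 0.000000, Gamma_tst = -0.269663, Gamma_ttt = -0.898876
  tau = 0.750000: gamma = (0.187500, -0.500000), gamma' = (0.500000, 0.000000); Gamma_sss = 0.000000, Gamma_sst = -0.042817, Gamma_stt = -0.142724, Gamma_tss = 0.000000, Gamma_tst = -0.276529, Gamma_ttt = -0.921762
  tau = 1.000000: gamma = (0.333333, -0.500000), gamma' = (0.666667, 0.000000); Gamma_sss = 0.000000, Gamma_sst = -0.046482, Gamma_stt = -0.154939, Gamma_tss = 0.000000, Gamma_tst = -0.286637, Gamma_ttt = -0.955455
step 0: V^s = 0.2500, V^t = -1.8750
step 1: k1 = (0.000000, 0.000000), k2 = (-0.012225, -0.083025), k3 = (-0.012360, -0.083944), k4 = (-0.025847, -0.172312); V <- V + (h/6)(k1 + 2k2 + 2k3 + k4): V^s = 0.2437, V^t = -1.9172
step 2: k1 = (-0.025850, -0.172331), k2 = (-0.041967, -0.271035), k3 = (-0.042495, -0.274447), k4 = (-0.063662, -0.392580); V <- V + (h/6)(k1 + 2k2 + 2k3 + k4): V^s = 0.2222, V^t = -2.0552


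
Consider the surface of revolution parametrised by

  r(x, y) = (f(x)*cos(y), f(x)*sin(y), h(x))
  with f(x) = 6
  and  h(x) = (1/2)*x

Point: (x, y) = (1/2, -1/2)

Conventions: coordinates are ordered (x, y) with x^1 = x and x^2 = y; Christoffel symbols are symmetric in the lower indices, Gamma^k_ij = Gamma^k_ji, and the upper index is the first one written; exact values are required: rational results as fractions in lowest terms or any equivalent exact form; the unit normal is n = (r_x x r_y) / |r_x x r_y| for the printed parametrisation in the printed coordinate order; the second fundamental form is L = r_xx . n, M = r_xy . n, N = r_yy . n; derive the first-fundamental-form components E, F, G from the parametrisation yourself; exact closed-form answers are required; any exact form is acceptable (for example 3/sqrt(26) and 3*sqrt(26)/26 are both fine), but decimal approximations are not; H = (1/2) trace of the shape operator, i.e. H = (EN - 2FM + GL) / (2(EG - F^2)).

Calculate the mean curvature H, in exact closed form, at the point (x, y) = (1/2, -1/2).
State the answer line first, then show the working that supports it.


Answer: H = 1/12

f = 6, f' = 0, f'' = 0, h' = 1/2, h'' = 0
E = 1/4, F = 0, G = 36; answer radicand W^2 = 1/4
unnormalised second-form numerators: l = 0, m = 0, n = 3; L = l/sqrt(1/4), and similarly M = m/sqrt(W^2), N = n/sqrt(W^2)
H = (E*n - 2*F*m + G*l) / (2*(EG - F^2)*sqrt(W^2)); E*n - 2*F*m + G*l = 3/4, EG - F^2 = 9, so H = (1/24)/sqrt(1/4)


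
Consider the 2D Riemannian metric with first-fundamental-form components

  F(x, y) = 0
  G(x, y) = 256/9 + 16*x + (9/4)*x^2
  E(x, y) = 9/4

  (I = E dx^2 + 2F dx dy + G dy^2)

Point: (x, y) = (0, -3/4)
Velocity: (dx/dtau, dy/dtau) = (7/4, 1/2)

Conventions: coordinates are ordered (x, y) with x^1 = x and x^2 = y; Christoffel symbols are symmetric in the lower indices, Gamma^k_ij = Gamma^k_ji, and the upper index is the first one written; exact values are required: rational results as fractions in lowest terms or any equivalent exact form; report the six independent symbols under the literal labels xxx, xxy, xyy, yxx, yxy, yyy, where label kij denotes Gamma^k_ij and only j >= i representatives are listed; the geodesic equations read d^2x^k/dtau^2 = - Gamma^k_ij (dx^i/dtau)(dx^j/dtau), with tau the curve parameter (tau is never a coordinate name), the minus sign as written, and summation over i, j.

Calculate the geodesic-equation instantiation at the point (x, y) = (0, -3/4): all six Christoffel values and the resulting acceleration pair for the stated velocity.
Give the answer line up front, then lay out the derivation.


Answer: Gamma_xxx = 0, Gamma_xxy = 0, Gamma_xyy = -32/9, Gamma_yxx = 0, Gamma_yxy = 9/32, Gamma_yyy = 0; accelerations (d^2x/dtau^2, d^2y/dtau^2) = (8/9, -63/128)

E = 9/4, F = 0, G = 256/9 at the point
E_x = 0, E_y = 0, F_x = 0, F_y = 0, G_x = 16, G_y = 0
EG - F^2 = 64;  g^inv = (1/64) * [[256/9, 0], [0, 9/4]]
first-kind symbols [ij,l] = (1/2)(d_i g_jl + d_j g_il - d_l g_ij): [xx,x] = E_x/2 = 0, [xx,y] = F_x - E_y/2 = 0, [xy,x] = E_y/2 = 0, [xy,y] = G_x/2 = 8, [yy,x] = F_y - G_x/2 = -8, [yy,y] = G_y/2 = 0
Gamma^x_ij = (G*[ij,x] - F*[ij,y])/(EG - F^2), Gamma^y_ij = (E*[ij,y] - F*[ij,x])/(EG - F^2)
Gamma_xxx = 0, Gamma_xxy = 0, Gamma_xyy = -32/9, Gamma_yxx = 0, Gamma_yxy = 9/32, Gamma_yyy = 0
d^2x/dtau^2 = -(Gamma_xxx*(7/4)^2 + 2*Gamma_xxy*(7/4)*(1/2) + Gamma_xyy*(1/2)^2) = 8/9
d^2y/dtau^2 = -(Gamma_yxx*(7/4)^2 + 2*Gamma_yxy*(7/4)*(1/2) + Gamma_yyy*(1/2)^2) = -63/128


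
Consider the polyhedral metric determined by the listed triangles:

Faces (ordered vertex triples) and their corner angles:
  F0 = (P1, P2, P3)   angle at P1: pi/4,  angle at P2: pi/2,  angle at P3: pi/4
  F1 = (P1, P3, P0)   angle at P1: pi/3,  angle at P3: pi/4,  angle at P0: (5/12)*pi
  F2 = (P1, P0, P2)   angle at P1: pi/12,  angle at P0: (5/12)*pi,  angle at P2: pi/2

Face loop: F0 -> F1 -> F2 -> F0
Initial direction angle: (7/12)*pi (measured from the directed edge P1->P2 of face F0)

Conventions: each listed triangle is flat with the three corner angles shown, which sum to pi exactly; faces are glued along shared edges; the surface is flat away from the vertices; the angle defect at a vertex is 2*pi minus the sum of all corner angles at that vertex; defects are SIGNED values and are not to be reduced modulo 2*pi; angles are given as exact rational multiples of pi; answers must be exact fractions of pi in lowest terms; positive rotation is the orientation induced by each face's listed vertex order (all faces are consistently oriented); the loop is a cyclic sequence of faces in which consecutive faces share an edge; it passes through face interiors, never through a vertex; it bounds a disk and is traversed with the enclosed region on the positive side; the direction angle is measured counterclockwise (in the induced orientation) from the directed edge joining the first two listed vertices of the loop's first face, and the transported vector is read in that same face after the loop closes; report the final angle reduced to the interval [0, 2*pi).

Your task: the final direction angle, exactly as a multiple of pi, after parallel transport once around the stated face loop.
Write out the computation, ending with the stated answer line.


enclosed vertex P1: corner angles sum to (2/3)*pi, defect = 2*pi - (2/3)*pi = (4/3)*pi
by Gauss-Bonnet the loop rotates the vector by the enclosed defect sum (positive orientation, mod 2*pi)
final angle = (7/12)*pi + (4/3)*pi = (23/12)*pi (mod 2*pi)

Answer: final direction angle = (23/12)*pi


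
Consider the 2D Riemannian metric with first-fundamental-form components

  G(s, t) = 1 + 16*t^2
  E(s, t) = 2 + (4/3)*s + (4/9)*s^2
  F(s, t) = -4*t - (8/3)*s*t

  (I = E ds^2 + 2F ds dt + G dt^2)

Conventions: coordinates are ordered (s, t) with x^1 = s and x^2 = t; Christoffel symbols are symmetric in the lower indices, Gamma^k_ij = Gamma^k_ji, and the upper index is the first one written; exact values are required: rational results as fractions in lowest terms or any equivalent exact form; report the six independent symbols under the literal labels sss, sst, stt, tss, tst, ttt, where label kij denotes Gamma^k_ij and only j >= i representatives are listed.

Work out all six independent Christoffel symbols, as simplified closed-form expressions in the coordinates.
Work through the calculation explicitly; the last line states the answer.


E = 2 + (4/3)*s + (4/9)*s^2; F = -4*t - (8/3)*s*t; G = 1 + 16*t^2
Gamma^k_ij = (1/2) g^{kl} (d_i g_jl + d_j g_il - d_l g_ij), with g^inv = (1/(EG-F^2)) [[G, -F], [-F, E]]
first partials: E_s = 4/3 + (8/9)*s, E_t = 0, F_s = -(8/3)*t, F_t = -4 - (8/3)*s, G_s = 0, G_t = 32*t
D = EG - F^2 = 2 + (4/3)*s + 16*t^2 + (4/9)*s^2
expanded: Gamma^s_ss = (G E_s - 2F F_s + F E_t)/(2D), Gamma^s_st = (G E_t - F G_s)/(2D), Gamma^s_tt = (2G F_t - G G_s - F G_t)/(2D), Gamma^t_ss = (2E F_s - E E_t - F E_s)/(2D), Gamma^t_st = (E G_s - F E_t)/(2D), Gamma^t_tt = (E G_t - 2F F_t + F G_s)/(2D); substitute and cancel common factors

Answer: Gamma_sss = (2*s + 3)/(2*s^2 + 6*s + 72*t^2 + 9), Gamma_sst = 0, Gamma_stt = (-12*s - 18)/(2*s^2 + 6*s + 72*t^2 + 9), Gamma_tss = -12*t/(2*s^2 + 6*s + 72*t^2 + 9), Gamma_tst = 0, Gamma_ttt = 72*t/(2*s^2 + 6*s + 72*t^2 + 9)


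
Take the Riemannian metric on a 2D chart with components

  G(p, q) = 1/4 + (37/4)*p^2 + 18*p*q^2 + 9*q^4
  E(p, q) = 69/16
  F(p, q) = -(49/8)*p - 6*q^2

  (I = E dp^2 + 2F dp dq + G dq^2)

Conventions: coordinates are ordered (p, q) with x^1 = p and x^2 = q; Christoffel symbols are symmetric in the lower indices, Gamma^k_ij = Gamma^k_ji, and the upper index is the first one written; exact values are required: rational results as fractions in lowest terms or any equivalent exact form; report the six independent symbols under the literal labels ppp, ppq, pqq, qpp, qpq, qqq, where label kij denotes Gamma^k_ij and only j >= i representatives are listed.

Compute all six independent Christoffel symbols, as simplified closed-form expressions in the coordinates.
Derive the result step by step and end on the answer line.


E = 69/16; F = -(49/8)*p - 6*q^2; G = 1/4 + (37/4)*p^2 + 18*p*q^2 + 9*q^4
Gamma^k_ij = (1/2) g^{kl} (d_i g_jl + d_j g_il - d_l g_ij), with g^inv = (1/(EG-F^2)) [[G, -F], [-F, E]]
first partials: E_p = 0, E_q = 0, F_p = -49/8, F_q = -12*q, G_p = (37/2)*p + 18*q^2, G_q = 36*p*q + 36*q^3
D = EG - F^2 = 69/64 + (19/8)*p^2 + (33/8)*p*q^2 + (45/16)*q^4
expanded: Gamma^p_pp = (G E_p - 2F F_p + F E_q)/(2D), Gamma^p_pq = (G E_q - F G_p)/(2D), Gamma^p_qq = (2G F_q - G G_p - F G_q)/(2D), Gamma^q_pp = (2E F_p - E E_q - F E_p)/(2D), Gamma^q_pq = (E G_p - F E_q)/(2D), Gamma^q_qq = (E G_q - 2F F_q + F G_p)/(2D); substitute and cancel common factors

Answer: Gamma_ppp = (-2401*p - 2352*q^2)/(152*p^2 + 264*p*q^2 + 180*q^4 + 69), Gamma_ppq = (3626*p^2 + 7080*p*q^2 + 3456*q^4)/(152*p^2 + 264*p*q^2 + 180*q^4 + 69), Gamma_pqq = (-5476*p^3 - 15984*p^2*q^2 - 48*p^2*q - 15696*p*q^4 + 144*p*q^3 - 148*p - 5184*q^6 - 144*q^2 - 192*q)/(152*p^2 + 264*p*q^2 + 180*q^4 + 69), Gamma_qpp = -3381/(304*p^2 + 528*p*q^2 + 360*q^4 + 138), Gamma_qpq = (2553*p + 2484*q^2)/(152*p^2 + 264*p*q^2 + 180*q^4 + 69), Gamma_qqq = (-3626*p^2 - 7080*p*q^2 + 264*p*q - 3456*q^4 + 360*q^3)/(152*p^2 + 264*p*q^2 + 180*q^4 + 69)


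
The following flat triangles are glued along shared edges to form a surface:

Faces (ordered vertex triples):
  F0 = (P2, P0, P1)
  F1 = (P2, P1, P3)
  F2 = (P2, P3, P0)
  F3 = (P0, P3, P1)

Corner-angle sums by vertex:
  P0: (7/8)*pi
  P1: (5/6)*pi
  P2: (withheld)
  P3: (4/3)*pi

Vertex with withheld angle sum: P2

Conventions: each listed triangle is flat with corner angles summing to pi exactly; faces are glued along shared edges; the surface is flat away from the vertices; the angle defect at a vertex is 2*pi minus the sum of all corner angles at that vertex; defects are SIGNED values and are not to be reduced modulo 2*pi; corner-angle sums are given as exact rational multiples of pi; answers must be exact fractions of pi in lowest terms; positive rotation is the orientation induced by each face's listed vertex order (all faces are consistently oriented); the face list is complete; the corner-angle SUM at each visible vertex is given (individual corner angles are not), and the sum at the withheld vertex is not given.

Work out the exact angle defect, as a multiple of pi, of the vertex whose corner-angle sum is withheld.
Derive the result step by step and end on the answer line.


V = 4, E = 6, F = 4; chi = V - E + F = 2
Gauss-Bonnet: total defect = 2*pi*chi = 4*pi; visible defects sum to (71/24)*pi

Answer: defect(P2) = (25/24)*pi


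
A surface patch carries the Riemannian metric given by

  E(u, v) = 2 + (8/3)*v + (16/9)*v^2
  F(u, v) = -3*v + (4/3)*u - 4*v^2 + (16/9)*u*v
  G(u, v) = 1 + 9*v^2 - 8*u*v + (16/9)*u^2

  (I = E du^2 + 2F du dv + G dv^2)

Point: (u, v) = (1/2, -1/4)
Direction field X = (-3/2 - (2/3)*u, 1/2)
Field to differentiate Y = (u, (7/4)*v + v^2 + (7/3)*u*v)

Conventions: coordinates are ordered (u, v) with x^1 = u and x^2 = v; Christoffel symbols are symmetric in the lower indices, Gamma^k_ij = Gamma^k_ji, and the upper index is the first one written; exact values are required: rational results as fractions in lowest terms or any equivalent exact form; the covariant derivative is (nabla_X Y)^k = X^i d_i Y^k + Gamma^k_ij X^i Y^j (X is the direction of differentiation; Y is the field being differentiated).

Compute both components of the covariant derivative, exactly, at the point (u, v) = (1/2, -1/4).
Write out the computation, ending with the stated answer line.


E = 13/9, F = 17/18, G = 433/144 at the point
E_u = 0, E_v = 16/9, F_u = 8/9, F_v = -1/9, G_u = 34/9, G_v = -17/2
EG - F^2 = 497/144;  g^inv = (144/497) * [[433/144, -17/18], [-17/18, 13/9]]
first-kind symbols [ij,l] = (1/2)(d_i g_jl + d_j g_il - d_l g_ij): [uu,u] = E_u/2 = 0, [uu,v] = F_u - E_v/2 = 0, [uv,u] = E_v/2 = 8/9, [uv,v] = G_u/2 = 17/9, [vv,u] = F_v - G_u/2 = -2, [vv,v] = G_v/2 = -17/4
Gamma^u_ij = (G*[ij,u] - F*[ij,v])/(EG - F^2), Gamma^v_ij = (E*[ij,v] - F*[ij,u])/(EG - F^2)
Gamma_uuu = 0, Gamma_uuv = 128/497, Gamma_uvv = -288/497, Gamma_vuu = 0, Gamma_vuv = 272/497, Gamma_vvv = -612/497
X = (-11/6, 1/2), Y = (1/2, -2/3) at the point

Answer: (nabla_X Y)^u = -11281/8946, (nabla_X Y)^v = 3473/994


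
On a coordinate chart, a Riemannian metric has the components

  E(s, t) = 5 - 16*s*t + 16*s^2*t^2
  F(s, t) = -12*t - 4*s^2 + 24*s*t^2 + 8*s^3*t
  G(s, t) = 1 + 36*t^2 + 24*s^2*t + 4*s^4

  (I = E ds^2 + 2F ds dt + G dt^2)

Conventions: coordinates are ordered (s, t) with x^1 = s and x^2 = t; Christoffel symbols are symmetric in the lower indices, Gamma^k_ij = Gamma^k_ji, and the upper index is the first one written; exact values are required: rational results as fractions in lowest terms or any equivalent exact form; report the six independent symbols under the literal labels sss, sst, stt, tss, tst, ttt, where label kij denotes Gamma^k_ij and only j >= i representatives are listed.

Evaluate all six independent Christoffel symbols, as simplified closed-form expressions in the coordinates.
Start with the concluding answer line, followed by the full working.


Answer: Gamma_sss = (16*s*t^2 - 8*t)/(4*s^4 + 16*s^2*t^2 + 24*s^2*t - 16*s*t + 36*t^2 + 5), Gamma_sst = (16*s^2*t - 8*s)/(4*s^4 + 16*s^2*t^2 + 24*s^2*t - 16*s*t + 36*t^2 + 5), Gamma_stt = (24*s*t - 12)/(4*s^4 + 16*s^2*t^2 + 24*s^2*t - 16*s*t + 36*t^2 + 5), Gamma_tss = (8*s^2*t + 24*t^2)/(4*s^4 + 16*s^2*t^2 + 24*s^2*t - 16*s*t + 36*t^2 + 5), Gamma_tst = (8*s^3 + 24*s*t)/(4*s^4 + 16*s^2*t^2 + 24*s^2*t - 16*s*t + 36*t^2 + 5), Gamma_ttt = (12*s^2 + 36*t)/(4*s^4 + 16*s^2*t^2 + 24*s^2*t - 16*s*t + 36*t^2 + 5)

E = 5 - 16*s*t + 16*s^2*t^2; F = -12*t - 4*s^2 + 24*s*t^2 + 8*s^3*t; G = 1 + 36*t^2 + 24*s^2*t + 4*s^4
Gamma^k_ij = (1/2) g^{kl} (d_i g_jl + d_j g_il - d_l g_ij), with g^inv = (1/(EG-F^2)) [[G, -F], [-F, E]]
first partials: E_s = -16*t + 32*s*t^2, E_t = -16*s + 32*s^2*t, F_s = -8*s + 24*t^2 + 24*s^2*t, F_t = -12 + 48*s*t + 8*s^3, G_s = 48*s*t + 16*s^3, G_t = 72*t + 24*s^2
D = EG - F^2 = 5 + 36*t^2 - 16*s*t + 24*s^2*t + 16*s^2*t^2 + 4*s^4
expanded: Gamma^s_ss = (G E_s - 2F F_s + F E_t)/(2D), Gamma^s_st = (G E_t - F G_s)/(2D), Gamma^s_tt = (2G F_t - G G_s - F G_t)/(2D), Gamma^t_ss = (2E F_s - E E_t - F E_s)/(2D), Gamma^t_st = (E G_s - F E_t)/(2D), Gamma^t_tt = (E G_t - 2F F_t + F G_s)/(2D); substitute and cancel common factors


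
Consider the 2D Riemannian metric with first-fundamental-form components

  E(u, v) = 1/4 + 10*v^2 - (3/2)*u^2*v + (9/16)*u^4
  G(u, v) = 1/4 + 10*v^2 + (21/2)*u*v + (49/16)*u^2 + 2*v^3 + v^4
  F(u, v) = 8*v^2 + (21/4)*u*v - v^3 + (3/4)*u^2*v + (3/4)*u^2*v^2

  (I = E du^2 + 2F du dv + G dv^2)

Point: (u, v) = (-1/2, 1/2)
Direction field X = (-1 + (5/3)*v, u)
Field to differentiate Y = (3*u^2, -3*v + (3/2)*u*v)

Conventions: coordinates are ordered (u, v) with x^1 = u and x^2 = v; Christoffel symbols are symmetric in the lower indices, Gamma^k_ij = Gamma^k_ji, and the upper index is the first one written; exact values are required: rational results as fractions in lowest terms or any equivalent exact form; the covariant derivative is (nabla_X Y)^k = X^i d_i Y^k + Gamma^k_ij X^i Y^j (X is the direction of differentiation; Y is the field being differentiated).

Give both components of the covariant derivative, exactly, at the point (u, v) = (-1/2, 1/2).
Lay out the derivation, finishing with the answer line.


E = 665/256, F = 45/64, G = 77/64 at the point
E_u = 15/32, E_v = 77/8, F_u = 33/16, F_v = 5, G_u = 35/16, G_v = 27/4
EG - F^2 = 43105/16384;  g^inv = (16384/43105) * [[77/64, -45/64], [-45/64, 665/256]]
first-kind symbols [ij,l] = (1/2)(d_i g_jl + d_j g_il - d_l g_ij): [uu,u] = E_u/2 = 15/64, [uu,v] = F_u - E_v/2 = -11/4, [uv,u] = E_v/2 = 77/16, [uv,v] = G_u/2 = 35/32, [vv,u] = F_v - G_u/2 = 125/32, [vv,v] = G_v/2 = 27/8
Gamma^u_ij = (G*[ij,u] - F*[ij,v])/(EG - F^2), Gamma^v_ij = (E*[ij,v] - F*[ij,u])/(EG - F^2)
Gamma_uuu = 7260/8621, Gamma_uuv = 82264/43105, Gamma_uvv = 7624/8621, Gamma_vuu = -23948/8621, Gamma_vuv = -1778/8621, Gamma_vvv = 19728/8621
X = (-1/6, -1/2), Y = (3/4, -15/8) at the point

Answer: (nabla_X Y)^u = 47611/43105, (nabla_X Y)^v = 293491/68968


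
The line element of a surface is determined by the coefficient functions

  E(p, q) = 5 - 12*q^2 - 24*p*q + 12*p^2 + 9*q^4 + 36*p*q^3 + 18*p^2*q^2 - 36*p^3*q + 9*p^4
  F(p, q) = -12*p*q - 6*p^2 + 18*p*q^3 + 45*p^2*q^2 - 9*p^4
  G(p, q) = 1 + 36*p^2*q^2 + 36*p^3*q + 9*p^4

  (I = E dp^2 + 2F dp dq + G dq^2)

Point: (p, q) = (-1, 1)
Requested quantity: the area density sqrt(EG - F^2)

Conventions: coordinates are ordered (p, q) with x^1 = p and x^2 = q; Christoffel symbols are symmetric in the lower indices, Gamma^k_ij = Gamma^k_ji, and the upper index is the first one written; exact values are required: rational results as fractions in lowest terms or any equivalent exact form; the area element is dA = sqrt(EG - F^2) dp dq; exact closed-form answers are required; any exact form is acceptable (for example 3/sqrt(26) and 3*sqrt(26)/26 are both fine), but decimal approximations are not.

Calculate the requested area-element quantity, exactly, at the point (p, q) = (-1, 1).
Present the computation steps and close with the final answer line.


E = 65, F = 24, G = 10; EG - F^2 = 74

Answer: sqrt(EG - F^2) = sqrt(74)


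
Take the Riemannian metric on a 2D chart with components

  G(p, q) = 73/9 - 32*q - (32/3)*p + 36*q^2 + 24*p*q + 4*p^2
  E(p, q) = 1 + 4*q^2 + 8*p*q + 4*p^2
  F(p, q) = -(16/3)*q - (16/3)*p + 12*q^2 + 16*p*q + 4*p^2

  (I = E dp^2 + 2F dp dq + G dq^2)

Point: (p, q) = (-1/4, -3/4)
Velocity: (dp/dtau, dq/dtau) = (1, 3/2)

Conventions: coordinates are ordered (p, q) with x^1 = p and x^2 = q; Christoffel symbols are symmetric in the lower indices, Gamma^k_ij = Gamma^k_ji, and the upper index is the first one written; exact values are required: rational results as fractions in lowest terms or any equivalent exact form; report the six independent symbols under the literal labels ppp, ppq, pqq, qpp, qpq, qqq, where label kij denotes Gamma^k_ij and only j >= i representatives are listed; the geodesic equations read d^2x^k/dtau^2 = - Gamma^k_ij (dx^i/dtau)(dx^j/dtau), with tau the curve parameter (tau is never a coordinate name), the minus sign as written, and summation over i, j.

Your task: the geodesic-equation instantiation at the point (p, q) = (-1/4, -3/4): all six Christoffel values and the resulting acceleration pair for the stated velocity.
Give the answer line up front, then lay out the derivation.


Answer: Gamma_ppp = -18/287, Gamma_ppq = -18/287, Gamma_pqq = -54/287, Gamma_qpp = -69/287, Gamma_qpq = -69/287, Gamma_qqq = -207/287; accelerations (d^2p/dtau^2, d^2q/dtau^2) = (387/574, 2967/1148)

E = 5, F = 46/3, G = 538/9 at the point
E_p = -8, E_q = -8, F_p = -58/3, F_q = -82/3, G_p = -92/3, G_q = -92
EG - F^2 = 574/9;  g^inv = (9/574) * [[538/9, -46/3], [-46/3, 5]]
first-kind symbols [ij,l] = (1/2)(d_i g_jl + d_j g_il - d_l g_ij): [pp,p] = E_p/2 = -4, [pp,q] = F_p - E_q/2 = -46/3, [pq,p] = E_q/2 = -4, [pq,q] = G_p/2 = -46/3, [qq,p] = F_q - G_p/2 = -12, [qq,q] = G_q/2 = -46
Gamma^p_ij = (G*[ij,p] - F*[ij,q])/(EG - F^2), Gamma^q_ij = (E*[ij,q] - F*[ij,p])/(EG - F^2)
Gamma_ppp = -18/287, Gamma_ppq = -18/287, Gamma_pqq = -54/287, Gamma_qpp = -69/287, Gamma_qpq = -69/287, Gamma_qqq = -207/287
d^2p/dtau^2 = -(Gamma_ppp*(1)^2 + 2*Gamma_ppq*(1)*(3/2) + Gamma_pqq*(3/2)^2) = 387/574
d^2q/dtau^2 = -(Gamma_qpp*(1)^2 + 2*Gamma_qpq*(1)*(3/2) + Gamma_qqq*(3/2)^2) = 2967/1148


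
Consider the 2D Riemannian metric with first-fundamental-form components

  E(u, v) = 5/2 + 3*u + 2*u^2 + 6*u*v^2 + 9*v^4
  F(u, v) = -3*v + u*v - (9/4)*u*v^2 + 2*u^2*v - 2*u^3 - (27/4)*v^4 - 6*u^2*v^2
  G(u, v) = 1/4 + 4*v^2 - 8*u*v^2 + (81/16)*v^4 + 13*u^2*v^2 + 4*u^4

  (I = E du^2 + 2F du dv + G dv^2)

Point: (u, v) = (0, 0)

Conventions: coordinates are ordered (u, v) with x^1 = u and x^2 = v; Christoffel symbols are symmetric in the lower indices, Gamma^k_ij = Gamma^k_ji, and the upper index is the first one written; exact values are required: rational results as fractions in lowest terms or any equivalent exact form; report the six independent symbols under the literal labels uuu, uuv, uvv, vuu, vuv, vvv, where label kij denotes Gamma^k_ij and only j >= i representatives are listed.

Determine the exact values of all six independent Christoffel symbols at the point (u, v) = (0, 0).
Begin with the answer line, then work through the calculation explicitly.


Answer: Gamma_uuu = 3/5, Gamma_uuv = 0, Gamma_uvv = -6/5, Gamma_vuu = 0, Gamma_vuv = 0, Gamma_vvv = 0

E = 5/2, F = 0, G = 1/4 at the point
E_u = 3, E_v = 0, F_u = 0, F_v = -3, G_u = 0, G_v = 0
EG - F^2 = 5/8;  g^inv = (8/5) * [[1/4, 0], [0, 5/2]]
first-kind symbols [ij,l] = (1/2)(d_i g_jl + d_j g_il - d_l g_ij): [uu,u] = E_u/2 = 3/2, [uu,v] = F_u - E_v/2 = 0, [uv,u] = E_v/2 = 0, [uv,v] = G_u/2 = 0, [vv,u] = F_v - G_u/2 = -3, [vv,v] = G_v/2 = 0
Gamma^u_ij = (G*[ij,u] - F*[ij,v])/(EG - F^2), Gamma^v_ij = (E*[ij,v] - F*[ij,u])/(EG - F^2)


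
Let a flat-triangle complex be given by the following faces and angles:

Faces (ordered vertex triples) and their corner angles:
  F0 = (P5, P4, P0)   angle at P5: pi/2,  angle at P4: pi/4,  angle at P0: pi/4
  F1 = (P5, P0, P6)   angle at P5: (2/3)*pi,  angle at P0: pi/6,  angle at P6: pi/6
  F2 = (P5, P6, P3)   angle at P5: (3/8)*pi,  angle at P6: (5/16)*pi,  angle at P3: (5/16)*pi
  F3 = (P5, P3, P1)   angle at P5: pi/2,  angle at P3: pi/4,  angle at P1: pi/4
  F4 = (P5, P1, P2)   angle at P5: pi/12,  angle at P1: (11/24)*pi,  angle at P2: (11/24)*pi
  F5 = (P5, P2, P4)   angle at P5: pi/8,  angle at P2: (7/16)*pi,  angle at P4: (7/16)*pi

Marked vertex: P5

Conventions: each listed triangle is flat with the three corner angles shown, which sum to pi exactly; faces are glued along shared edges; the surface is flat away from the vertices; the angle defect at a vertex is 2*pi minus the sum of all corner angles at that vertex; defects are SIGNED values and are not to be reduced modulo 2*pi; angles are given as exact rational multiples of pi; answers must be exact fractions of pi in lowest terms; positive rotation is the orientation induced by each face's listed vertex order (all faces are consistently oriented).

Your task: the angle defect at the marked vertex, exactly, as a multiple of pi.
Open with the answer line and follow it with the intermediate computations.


Answer: defect(P5) = -pi/4

Sum of corner angles at P5: (9/4)*pi
defect = 2*pi - (9/4)*pi


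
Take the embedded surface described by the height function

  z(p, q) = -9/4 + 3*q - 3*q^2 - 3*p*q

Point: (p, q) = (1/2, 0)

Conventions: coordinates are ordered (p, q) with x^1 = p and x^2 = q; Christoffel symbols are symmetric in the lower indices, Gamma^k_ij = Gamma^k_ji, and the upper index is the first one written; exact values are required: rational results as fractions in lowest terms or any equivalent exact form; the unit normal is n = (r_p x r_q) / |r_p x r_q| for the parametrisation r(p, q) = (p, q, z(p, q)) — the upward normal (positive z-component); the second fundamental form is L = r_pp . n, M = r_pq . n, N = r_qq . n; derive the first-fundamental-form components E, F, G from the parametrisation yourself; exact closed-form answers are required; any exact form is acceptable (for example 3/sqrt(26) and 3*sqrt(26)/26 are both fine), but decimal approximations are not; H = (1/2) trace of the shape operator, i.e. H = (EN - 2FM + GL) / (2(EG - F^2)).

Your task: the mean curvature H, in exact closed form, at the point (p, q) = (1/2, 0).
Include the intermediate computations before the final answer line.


z_p = 0, z_q = 3/2, z_pp = 0, z_pq = -3, z_qq = -6
E = 1, F = 0, G = 13/4; answer radicand W^2 = 13/4
unnormalised second-form numerators: l = 0, m = -3, n = -6; L = l/sqrt(13/4), and similarly M = m/sqrt(W^2), N = n/sqrt(W^2)
H = (E*n - 2*F*m + G*l) / (2*(EG - F^2)*sqrt(W^2)); E*n - 2*F*m + G*l = -6, EG - F^2 = 13/4, so H = (-12/13)/sqrt(13/4)

Answer: H = -24*sqrt(13)/169


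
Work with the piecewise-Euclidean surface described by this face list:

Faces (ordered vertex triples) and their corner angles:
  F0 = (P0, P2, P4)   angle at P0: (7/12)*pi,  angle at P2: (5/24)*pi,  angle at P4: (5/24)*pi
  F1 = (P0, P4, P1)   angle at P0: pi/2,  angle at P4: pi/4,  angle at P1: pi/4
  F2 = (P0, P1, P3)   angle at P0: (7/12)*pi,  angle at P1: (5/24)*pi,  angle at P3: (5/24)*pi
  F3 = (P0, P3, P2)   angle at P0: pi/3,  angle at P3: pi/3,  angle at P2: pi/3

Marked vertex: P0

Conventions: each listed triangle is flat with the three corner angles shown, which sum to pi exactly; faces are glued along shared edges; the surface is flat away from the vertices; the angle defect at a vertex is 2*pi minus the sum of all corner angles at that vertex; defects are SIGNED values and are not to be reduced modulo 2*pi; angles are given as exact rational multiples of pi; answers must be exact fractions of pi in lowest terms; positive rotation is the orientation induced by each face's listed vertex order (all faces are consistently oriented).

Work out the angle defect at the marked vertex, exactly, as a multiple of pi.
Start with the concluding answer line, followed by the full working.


Answer: defect(P0) = 0

Sum of corner angles at P0: 2*pi
defect = 2*pi - 2*pi


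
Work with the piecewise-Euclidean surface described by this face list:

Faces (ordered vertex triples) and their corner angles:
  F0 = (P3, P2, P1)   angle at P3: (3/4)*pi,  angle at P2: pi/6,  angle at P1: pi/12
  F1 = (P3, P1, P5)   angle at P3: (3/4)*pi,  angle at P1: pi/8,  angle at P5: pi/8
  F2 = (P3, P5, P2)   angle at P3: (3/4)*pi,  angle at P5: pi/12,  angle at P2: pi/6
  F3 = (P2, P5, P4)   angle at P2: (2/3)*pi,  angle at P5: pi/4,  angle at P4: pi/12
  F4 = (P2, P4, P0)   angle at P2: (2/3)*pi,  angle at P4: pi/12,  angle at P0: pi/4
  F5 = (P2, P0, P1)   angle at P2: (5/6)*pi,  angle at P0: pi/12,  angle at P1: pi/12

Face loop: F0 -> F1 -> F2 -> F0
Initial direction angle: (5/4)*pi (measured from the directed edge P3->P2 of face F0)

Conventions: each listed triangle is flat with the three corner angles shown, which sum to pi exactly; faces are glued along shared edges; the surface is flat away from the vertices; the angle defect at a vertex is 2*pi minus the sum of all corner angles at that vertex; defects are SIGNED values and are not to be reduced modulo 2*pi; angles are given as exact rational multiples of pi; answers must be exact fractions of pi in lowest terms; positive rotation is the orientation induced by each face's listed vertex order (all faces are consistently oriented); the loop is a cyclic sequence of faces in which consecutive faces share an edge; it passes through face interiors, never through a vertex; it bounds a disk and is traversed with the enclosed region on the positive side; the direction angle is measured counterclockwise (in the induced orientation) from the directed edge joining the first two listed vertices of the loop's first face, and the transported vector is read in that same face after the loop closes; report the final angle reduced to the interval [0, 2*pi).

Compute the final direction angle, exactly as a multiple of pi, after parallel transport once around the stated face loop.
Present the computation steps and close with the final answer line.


enclosed vertex P3: corner angles sum to (9/4)*pi, defect = 2*pi - (9/4)*pi = -pi/4
summing the enclosed defects onto the initial angle, mod 2*pi in the induced orientation:
final angle = (5/4)*pi - pi/4 = pi (mod 2*pi)

Answer: final direction angle = pi


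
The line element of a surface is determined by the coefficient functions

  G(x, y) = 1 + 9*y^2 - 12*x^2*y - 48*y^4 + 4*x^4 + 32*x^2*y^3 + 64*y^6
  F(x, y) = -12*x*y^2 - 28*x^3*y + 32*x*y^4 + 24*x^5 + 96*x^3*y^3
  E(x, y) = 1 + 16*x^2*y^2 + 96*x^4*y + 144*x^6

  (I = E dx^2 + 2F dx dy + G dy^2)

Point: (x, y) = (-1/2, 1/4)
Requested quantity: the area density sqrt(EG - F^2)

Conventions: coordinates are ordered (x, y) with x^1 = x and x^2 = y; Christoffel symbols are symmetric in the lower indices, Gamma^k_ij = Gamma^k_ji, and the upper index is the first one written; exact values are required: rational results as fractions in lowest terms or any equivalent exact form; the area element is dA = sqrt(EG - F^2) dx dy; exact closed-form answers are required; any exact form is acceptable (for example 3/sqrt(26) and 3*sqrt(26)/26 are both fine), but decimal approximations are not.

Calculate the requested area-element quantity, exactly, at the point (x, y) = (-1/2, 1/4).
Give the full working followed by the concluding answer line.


E = 5, F = 1/4, G = 65/64; EG - F^2 = 321/64

Answer: sqrt(EG - F^2) = sqrt(321)/8


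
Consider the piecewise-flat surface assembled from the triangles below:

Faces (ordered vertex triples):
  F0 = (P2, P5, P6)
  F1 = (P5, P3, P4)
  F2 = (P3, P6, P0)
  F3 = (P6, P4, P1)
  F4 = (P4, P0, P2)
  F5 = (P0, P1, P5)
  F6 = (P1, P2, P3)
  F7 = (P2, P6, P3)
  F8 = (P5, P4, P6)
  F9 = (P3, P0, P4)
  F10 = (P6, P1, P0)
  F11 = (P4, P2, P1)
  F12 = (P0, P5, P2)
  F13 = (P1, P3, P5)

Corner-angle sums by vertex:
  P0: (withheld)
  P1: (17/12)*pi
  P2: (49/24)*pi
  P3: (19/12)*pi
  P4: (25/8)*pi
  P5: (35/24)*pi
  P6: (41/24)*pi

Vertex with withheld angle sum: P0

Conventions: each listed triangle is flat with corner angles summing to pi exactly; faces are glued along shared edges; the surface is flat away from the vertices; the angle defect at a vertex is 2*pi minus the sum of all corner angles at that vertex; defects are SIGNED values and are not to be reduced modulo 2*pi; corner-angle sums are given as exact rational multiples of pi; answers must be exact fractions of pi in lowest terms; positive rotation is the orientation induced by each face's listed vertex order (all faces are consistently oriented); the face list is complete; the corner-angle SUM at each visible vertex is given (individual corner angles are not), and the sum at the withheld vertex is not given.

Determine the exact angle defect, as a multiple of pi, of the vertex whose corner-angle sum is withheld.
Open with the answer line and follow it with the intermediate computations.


Answer: defect(P0) = (-2/3)*pi

V = 7, E = 21, F = 14; chi = V - E + F = 0
Gauss-Bonnet: total defect = 2*pi*chi = 0; visible defects sum to (2/3)*pi


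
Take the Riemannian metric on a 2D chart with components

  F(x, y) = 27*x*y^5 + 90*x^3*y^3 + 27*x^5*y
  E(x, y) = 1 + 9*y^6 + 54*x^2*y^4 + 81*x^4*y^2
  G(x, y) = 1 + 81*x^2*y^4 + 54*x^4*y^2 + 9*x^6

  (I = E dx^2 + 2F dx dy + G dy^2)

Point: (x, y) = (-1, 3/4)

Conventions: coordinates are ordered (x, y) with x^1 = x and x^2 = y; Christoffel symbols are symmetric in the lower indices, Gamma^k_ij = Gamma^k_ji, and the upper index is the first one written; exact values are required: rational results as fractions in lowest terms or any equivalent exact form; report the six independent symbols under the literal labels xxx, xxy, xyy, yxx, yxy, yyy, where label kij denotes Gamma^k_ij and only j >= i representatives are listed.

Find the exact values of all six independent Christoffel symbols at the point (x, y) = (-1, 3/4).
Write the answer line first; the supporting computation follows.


Answer: Gamma_xxx = -443232/533521, Gamma_xxy = 461700/533521, Gamma_xyy = -443232/533521, Gamma_yxx = 445824/533521, Gamma_yxy = -464400/533521, Gamma_yyy = 445824/533521

E = 267265/4096, F = -66177/1024, G = 16897/256 at the point
E_x = -13851/64, E_y = 115425/512, F_x = 226881/1024, F_y = -56727/256, G_x = -29025/128, G_y = 3483/16
EG - F^2 = 533521/4096;  g^inv = (4096/533521) * [[16897/256, 66177/1024], [66177/1024, 267265/4096]]
first-kind symbols [ij,l] = (1/2)(d_i g_jl + d_j g_il - d_l g_ij): [xx,x] = E_x/2 = -13851/128, [xx,y] = F_x - E_y/2 = 3483/32, [xy,x] = E_y/2 = 115425/1024, [xy,y] = G_x/2 = -29025/256, [yy,x] = F_y - G_x/2 = -13851/128, [yy,y] = G_y/2 = 3483/32
Gamma^x_ij = (G*[ij,x] - F*[ij,y])/(EG - F^2), Gamma^y_ij = (E*[ij,y] - F*[ij,x])/(EG - F^2)
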